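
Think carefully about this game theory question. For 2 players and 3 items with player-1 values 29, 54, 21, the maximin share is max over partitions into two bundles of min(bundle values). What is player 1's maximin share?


Step 1: Item values = 29, 54, 21
Step 2: Enumerate all 2-bundle partitions and take the smaller bundle:
  Partition 1: {29} vs {54,21} -> bundles 29, 75; min = 29
  Partition 2: {54} vs {29,21} -> bundles 54, 50; min = 50
  Partition 3: {21} vs {29,54} -> bundles 21, 83; min = 21
Step 3: MMS = max(29, 50, 21) = 50

50


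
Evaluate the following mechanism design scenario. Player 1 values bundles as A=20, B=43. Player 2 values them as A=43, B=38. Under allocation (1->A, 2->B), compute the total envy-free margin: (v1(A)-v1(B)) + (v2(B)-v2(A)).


Step 1: Player 1's margin = v1(A) - v1(B) = 20 - 43 = -23
Step 2: Player 2's margin = v2(B) - v2(A) = 38 - 43 = -5
Step 3: Total margin = -23 + -5 = -28

-28


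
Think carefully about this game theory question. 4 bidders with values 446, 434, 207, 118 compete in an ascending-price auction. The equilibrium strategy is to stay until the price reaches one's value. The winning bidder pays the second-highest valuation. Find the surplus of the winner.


Step 1: Identify the highest value: 446
Step 2: Identify the second-highest value: 434
Step 3: The final price = second-highest value = 434
Step 4: Surplus = 446 - 434 = 12

12


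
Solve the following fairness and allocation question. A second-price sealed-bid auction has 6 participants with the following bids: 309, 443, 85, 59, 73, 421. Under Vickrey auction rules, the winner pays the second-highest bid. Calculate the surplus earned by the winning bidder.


Step 1: Sort bids in descending order: 443, 421, 309, 85, 73, 59
Step 2: The winning bid is the highest: 443
Step 3: The payment equals the second-highest bid: 421
Step 4: Surplus = winner's bid - payment = 443 - 421 = 22

22


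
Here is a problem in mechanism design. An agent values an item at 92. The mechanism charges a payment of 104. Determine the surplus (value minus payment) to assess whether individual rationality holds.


Step 1: Surplus = value - payment = 92 - 104 = -12
Step 2: IR is violated (surplus < 0)

-12


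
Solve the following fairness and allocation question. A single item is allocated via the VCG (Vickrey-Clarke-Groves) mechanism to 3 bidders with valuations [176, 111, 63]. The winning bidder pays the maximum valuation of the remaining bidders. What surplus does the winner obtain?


Step 1: The winner is the agent with the highest value: agent 0 with value 176
Step 2: Values of other agents: [111, 63]
Step 3: VCG payment = max of others' values = 111
Step 4: Surplus = 176 - 111 = 65

65


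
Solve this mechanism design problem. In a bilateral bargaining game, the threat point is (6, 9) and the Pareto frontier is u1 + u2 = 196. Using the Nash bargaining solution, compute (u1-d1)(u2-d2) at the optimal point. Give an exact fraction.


Step 1: The Nash solution splits surplus symmetrically above the disagreement point
Step 2: u1 = (total + d1 - d2)/2 = (196 + 6 - 9)/2 = 193/2
Step 3: u2 = (total - d1 + d2)/2 = (196 - 6 + 9)/2 = 199/2
Step 4: Nash product = (193/2 - 6) * (199/2 - 9)
Step 5: = 181/2 * 181/2 = 32761/4

32761/4


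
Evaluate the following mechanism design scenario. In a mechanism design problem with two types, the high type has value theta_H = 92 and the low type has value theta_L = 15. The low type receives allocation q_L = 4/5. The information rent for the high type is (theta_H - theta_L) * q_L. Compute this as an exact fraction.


Step 1: theta_H - theta_L = 92 - 15 = 77
Step 2: Information rent = (theta_H - theta_L) * q_L
Step 3: = 77 * 4/5
Step 4: = 308/5

308/5


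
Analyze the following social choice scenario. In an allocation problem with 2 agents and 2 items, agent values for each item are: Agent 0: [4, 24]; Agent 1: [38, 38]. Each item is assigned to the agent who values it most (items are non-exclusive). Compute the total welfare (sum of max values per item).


Step 1: For each item, find the maximum value among all agents.
Step 2: Item 0 -> Agent 1 (value 38)
Step 3: Item 1 -> Agent 1 (value 38)
Step 4: Total welfare = 38 + 38 = 76

76


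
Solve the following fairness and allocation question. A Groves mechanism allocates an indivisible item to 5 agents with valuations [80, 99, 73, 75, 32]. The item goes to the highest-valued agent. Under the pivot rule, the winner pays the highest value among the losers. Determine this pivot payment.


Step 1: The efficient winner is agent 1 with value 99
Step 2: Other agents' values: [80, 73, 75, 32]
Step 3: Pivot payment = max(others) = 80
Step 4: The winner pays 80

80


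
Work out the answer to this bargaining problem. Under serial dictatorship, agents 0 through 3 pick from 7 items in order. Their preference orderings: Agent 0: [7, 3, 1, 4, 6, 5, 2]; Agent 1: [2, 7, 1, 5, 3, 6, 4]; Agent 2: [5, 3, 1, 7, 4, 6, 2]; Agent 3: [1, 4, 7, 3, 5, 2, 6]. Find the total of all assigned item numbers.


Step 1: Agent 0 picks item 7
Step 2: Agent 1 picks item 2
Step 3: Agent 2 picks item 5
Step 4: Agent 3 picks item 1
Step 5: Sum = 7 + 2 + 5 + 1 = 15

15


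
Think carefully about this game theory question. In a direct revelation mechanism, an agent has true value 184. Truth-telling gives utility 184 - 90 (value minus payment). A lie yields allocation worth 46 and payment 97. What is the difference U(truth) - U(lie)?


Step 1: U(truth) = value - payment = 184 - 90 = 94
Step 2: U(lie) = allocation - payment = 46 - 97 = -51
Step 3: IC gap = 94 - (-51) = 145

145


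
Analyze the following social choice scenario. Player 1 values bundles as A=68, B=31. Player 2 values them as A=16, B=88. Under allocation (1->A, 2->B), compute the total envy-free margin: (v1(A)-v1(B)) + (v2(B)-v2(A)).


Step 1: Player 1's margin = v1(A) - v1(B) = 68 - 31 = 37
Step 2: Player 2's margin = v2(B) - v2(A) = 88 - 16 = 72
Step 3: Total margin = 37 + 72 = 109

109


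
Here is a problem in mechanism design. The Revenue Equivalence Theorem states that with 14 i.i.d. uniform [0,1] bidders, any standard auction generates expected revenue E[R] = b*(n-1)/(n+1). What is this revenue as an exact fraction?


Step 1: By Revenue Equivalence, expected revenue = b*(n-1)/(n+1)
Step 2: Substituting n = 14, b = 1
Step 3: Revenue = 1*(14-1)/(14+1) = 1*13/15
Step 4: Revenue = 13/15

13/15


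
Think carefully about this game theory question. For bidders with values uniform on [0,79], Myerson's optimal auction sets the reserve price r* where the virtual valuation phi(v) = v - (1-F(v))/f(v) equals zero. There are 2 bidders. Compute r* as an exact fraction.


Step 1: For U[0,79], F(v) = v/79 and f(v) = 1/79
Step 2: phi(v) = v - (1 - v/79)/(1/79) = v - (79 - v) = 2v - 79
Step 3: Set phi(r*) = 0: 2r* - 79 = 0
Step 4: r* = 79/2 (the number of bidders n = 2 does not enter)

79/2


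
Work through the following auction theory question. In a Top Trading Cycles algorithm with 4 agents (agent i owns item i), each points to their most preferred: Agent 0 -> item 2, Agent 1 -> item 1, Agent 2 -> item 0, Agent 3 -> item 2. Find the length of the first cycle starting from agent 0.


Step 1: Trace the pointer graph from agent 0: 0 -> 2 -> 0
Step 2: A cycle is detected when we revisit agent 0
Step 3: The cycle is: 0 -> 2 -> 0
Step 4: Cycle length = 2

2


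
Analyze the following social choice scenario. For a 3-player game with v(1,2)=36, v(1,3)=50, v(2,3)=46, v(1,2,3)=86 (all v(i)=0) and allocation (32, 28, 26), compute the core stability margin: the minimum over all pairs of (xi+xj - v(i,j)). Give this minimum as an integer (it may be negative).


Step 1: Slack for coalition (1,2): x1+x2 - v12 = 60 - 36 = 24
Step 2: Slack for coalition (1,3): x1+x3 - v13 = 58 - 50 = 8
Step 3: Slack for coalition (2,3): x2+x3 - v23 = 54 - 46 = 8
Step 4: Minimum slack = min(24, 8, 8) = 8, attained by (1,3) and (2,3); no pair can gain by deviating, so the allocation is in the core

8


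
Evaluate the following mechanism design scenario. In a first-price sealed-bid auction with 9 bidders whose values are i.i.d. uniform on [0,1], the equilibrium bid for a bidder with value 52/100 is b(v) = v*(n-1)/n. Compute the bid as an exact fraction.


Step 1: The symmetric BNE bidding function is b(v) = v * (n-1) / n
Step 2: Substitute v = 13/25 and n = 9
Step 3: b = 13/25 * 8/9
Step 4: b = 104/225

104/225


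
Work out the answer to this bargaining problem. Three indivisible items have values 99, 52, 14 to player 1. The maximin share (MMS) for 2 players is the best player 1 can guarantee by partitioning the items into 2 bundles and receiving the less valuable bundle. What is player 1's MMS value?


Step 1: Item values = 99, 52, 14
Step 2: Enumerate all 2-bundle partitions and take the smaller bundle:
  Partition 1: {99} vs {52,14} -> bundles 99, 66; min = 66
  Partition 2: {52} vs {99,14} -> bundles 52, 113; min = 52
  Partition 3: {14} vs {99,52} -> bundles 14, 151; min = 14
Step 3: MMS = max(66, 52, 14) = 66

66


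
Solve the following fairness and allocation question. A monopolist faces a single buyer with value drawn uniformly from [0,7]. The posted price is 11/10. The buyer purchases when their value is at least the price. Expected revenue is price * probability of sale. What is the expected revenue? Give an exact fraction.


Step 1: Posted price r = 11/10, value support [0,7]
Step 2: P(v >= r) = (7 - 11/10)/7 = 59/70
Step 3: Expected revenue = r * P(v >= r) = 11/10 * 59/70
Step 4: Revenue = 649/700

649/700


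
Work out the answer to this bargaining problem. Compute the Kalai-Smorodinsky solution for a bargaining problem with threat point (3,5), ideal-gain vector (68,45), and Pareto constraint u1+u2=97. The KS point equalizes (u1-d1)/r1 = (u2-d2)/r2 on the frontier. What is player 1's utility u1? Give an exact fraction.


Step 1: At the KS point, (u1-d1)/r1 = (u2-d2)/r2 = t and u1+u2 = 97
Step 2: u1 = d1 + r1*t and u2 = d2 + r2*t, so (d1 + r1*t) + (d2 + r2*t) = 97
Step 3: t = (97 - 3 - 5)/(68 + 45) = 89/113
Step 4: u1 = d1 + r1*t = 3 + 68 * 89/113 = 6391/113
Step 5: (Check: u2 = d2 + r2*t = 4570/113; u1+u2 = 6391/113 + 4570/113 = 97, on the frontier.)

6391/113


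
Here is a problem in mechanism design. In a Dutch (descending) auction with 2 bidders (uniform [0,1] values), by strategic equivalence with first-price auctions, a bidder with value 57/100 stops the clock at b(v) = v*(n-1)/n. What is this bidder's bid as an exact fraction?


Step 1: Dutch auctions are strategically equivalent to first-price auctions
Step 2: The equilibrium bid is b(v) = v*(n-1)/n
Step 3: b = 57/100 * 1/2
Step 4: b = 57/200

57/200


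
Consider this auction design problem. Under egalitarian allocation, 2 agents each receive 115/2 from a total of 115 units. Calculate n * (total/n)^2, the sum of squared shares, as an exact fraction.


Step 1: Each agent's share = 115/2
Step 2: Square of each share = (115/2)^2 = 13225/4
Step 3: Sum of squares = 2 * 13225/4 = 13225/2

13225/2


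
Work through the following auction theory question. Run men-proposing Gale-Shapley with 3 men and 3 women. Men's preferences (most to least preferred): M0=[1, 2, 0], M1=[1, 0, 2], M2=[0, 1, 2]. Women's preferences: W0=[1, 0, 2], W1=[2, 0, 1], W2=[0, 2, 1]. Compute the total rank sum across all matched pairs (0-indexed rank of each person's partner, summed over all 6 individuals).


Step 1: Run Gale-Shapley (men propose, women hold best offer):
  M0 proposes to W1; she accepts
  M1 proposes to W1; rejected
  M1 proposes to W0; she accepts
  M2 proposes to W0; rejected
  M2 proposes to W1; she switches from M0
  M0 proposes to W2; she accepts
Step 2: Final matching: W0-M1, W1-M2, W2-M0
Step 3: 0-indexed ranks (man's rank of his match, then woman's): 1 + 0 + 1 + 0 + 1 + 0
Step 4: Total rank sum = 3

3


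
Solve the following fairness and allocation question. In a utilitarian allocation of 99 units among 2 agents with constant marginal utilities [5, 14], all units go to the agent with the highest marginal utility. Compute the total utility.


Step 1: The marginal utilities are [5, 14]
Step 2: The highest marginal utility is 14
Step 3: All 99 units go to that agent
Step 4: Total utility = 14 * 99 = 1386

1386


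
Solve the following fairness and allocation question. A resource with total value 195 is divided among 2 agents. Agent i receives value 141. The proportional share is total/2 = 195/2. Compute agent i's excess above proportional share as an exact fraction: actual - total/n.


Step 1: Proportional share = 195/2
Step 2: Agent's actual allocation = 141
Step 3: Excess = 141 - 195/2 = 87/2

87/2


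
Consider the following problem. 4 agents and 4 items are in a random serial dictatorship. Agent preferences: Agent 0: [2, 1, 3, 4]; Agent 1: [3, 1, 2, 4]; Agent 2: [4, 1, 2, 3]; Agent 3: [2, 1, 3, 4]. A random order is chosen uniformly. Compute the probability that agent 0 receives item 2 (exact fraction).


Step 1: Agent 0 wants item 2
Step 2: There are 24 possible orderings of agents
Step 3: In 12 orderings, agent 0 gets item 2
Step 4: Probability = 12/24 = 1/2

1/2


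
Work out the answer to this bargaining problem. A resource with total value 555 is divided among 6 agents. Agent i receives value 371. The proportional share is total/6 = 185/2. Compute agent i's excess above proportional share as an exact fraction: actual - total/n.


Step 1: Proportional share = 555/6 = 185/2
Step 2: Agent's actual allocation = 371
Step 3: Excess = 371 - 185/2 = 557/2

557/2


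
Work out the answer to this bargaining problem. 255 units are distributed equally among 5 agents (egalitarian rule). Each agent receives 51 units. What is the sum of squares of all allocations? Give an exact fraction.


Step 1: Each agent's share = 255/5 = 51
Step 2: Square of each share = (51)^2 = 2601
Step 3: Sum of squares = 5 * 2601 = 13005

13005


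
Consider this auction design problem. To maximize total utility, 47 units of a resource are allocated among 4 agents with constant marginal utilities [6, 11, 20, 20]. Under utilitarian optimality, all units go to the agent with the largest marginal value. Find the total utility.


Step 1: The marginal utilities are [6, 11, 20, 20]
Step 2: The highest marginal utility is 20
Step 3: All 47 units go to that agent
Step 4: Total utility = 20 * 47 = 940

940


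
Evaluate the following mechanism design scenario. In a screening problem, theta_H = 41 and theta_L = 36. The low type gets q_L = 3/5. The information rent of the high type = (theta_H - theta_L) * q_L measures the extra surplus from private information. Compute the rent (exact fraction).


Step 1: theta_H - theta_L = 41 - 36 = 5
Step 2: Information rent = (theta_H - theta_L) * q_L
Step 3: = 5 * 3/5
Step 4: = 3

3


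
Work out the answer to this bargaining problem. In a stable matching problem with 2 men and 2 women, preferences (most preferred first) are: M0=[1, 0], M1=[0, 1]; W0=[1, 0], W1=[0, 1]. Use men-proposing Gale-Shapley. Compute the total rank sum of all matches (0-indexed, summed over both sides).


Step 1: Run Gale-Shapley (men propose, women hold best offer):
  M0 proposes to W1; she accepts
  M1 proposes to W0; she accepts
Step 2: Final matching: W0-M1, W1-M0
Step 3: 0-indexed ranks (man's rank of his match, then woman's): 0 + 0 + 0 + 0
Step 4: Total rank sum = 0

0


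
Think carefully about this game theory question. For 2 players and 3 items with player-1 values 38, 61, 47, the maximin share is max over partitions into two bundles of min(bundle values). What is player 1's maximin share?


Step 1: Item values = 38, 61, 47
Step 2: Enumerate all 2-bundle partitions and take the smaller bundle:
  Partition 1: {38} vs {61,47} -> bundles 38, 108; min = 38
  Partition 2: {61} vs {38,47} -> bundles 61, 85; min = 61
  Partition 3: {47} vs {38,61} -> bundles 47, 99; min = 47
Step 3: MMS = max(38, 61, 47) = 61

61


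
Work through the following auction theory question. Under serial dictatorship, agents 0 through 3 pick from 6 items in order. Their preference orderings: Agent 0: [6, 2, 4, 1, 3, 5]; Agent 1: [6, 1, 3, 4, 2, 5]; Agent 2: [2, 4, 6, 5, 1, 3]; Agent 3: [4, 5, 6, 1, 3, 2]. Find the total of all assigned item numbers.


Step 1: Agent 0 picks item 6
Step 2: Agent 1 picks item 1
Step 3: Agent 2 picks item 2
Step 4: Agent 3 picks item 4
Step 5: Sum = 6 + 1 + 2 + 4 = 13

13


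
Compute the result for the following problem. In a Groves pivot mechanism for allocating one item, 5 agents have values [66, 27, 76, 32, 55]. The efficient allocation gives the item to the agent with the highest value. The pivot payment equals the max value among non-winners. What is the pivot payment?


Step 1: The efficient winner is agent 2 with value 76
Step 2: Other agents' values: [66, 27, 32, 55]
Step 3: Pivot payment = max(others) = 66
Step 4: The winner pays 66

66


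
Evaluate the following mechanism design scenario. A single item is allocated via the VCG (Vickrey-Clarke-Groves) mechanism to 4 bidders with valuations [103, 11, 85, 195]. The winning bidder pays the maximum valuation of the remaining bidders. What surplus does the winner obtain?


Step 1: The winner is the agent with the highest value: agent 3 with value 195
Step 2: Values of other agents: [103, 11, 85]
Step 3: VCG payment = max of others' values = 103
Step 4: Surplus = 195 - 103 = 92

92


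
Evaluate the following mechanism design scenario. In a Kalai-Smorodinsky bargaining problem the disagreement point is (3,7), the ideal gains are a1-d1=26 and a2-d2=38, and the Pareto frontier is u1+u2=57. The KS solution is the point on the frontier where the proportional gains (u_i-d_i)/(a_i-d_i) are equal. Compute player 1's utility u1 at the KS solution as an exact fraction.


Step 1: At the KS point, (u1-d1)/r1 = (u2-d2)/r2 = t and u1+u2 = 57
Step 2: u1 = d1 + r1*t and u2 = d2 + r2*t, so (d1 + r1*t) + (d2 + r2*t) = 57
Step 3: t = (57 - 3 - 7)/(26 + 38) = 47/64
Step 4: u1 = d1 + r1*t = 3 + 26 * 47/64 = 707/32
Step 5: (Check: u2 = d2 + r2*t = 1117/32; u1+u2 = 707/32 + 1117/32 = 57, on the frontier.)

707/32


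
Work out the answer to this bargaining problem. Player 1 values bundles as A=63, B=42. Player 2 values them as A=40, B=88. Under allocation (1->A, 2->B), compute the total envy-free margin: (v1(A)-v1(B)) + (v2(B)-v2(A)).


Step 1: Player 1's margin = v1(A) - v1(B) = 63 - 42 = 21
Step 2: Player 2's margin = v2(B) - v2(A) = 88 - 40 = 48
Step 3: Total margin = 21 + 48 = 69

69


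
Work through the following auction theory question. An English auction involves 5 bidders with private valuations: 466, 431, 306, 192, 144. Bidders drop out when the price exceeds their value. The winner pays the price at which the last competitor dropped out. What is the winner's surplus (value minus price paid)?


Step 1: Identify the highest value: 466
Step 2: Identify the second-highest value: 431
Step 3: The final price = second-highest value = 431
Step 4: Surplus = 466 - 431 = 35

35


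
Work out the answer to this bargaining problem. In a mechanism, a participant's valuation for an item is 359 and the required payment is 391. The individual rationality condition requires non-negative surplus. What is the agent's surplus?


Step 1: Surplus = value - payment = 359 - 391 = -32
Step 2: IR is violated (surplus < 0)

-32


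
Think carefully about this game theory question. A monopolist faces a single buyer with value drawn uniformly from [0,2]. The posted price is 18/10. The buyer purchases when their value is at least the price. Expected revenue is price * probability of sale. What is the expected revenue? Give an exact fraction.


Step 1: Posted price r = 9/5, value support [0,2]
Step 2: P(v >= r) = (2 - 9/5)/2 = 1/10
Step 3: Expected revenue = r * P(v >= r) = 9/5 * 1/10
Step 4: Revenue = 9/50

9/50


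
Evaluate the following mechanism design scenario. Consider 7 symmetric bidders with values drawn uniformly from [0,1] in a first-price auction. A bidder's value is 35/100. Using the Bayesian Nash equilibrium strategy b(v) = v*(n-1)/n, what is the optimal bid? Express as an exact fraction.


Step 1: The symmetric BNE bidding function is b(v) = v * (n-1) / n
Step 2: Substitute v = 7/20 and n = 7
Step 3: b = 7/20 * 6/7
Step 4: b = 3/10

3/10


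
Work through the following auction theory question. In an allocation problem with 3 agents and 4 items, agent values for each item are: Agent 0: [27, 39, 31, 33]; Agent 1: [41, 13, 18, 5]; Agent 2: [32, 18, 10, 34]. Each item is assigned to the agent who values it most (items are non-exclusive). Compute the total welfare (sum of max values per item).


Step 1: For each item, find the maximum value among all agents.
Step 2: Item 0 -> Agent 1 (value 41)
Step 3: Item 1 -> Agent 0 (value 39)
Step 4: Item 2 -> Agent 0 (value 31)
Step 5: Item 3 -> Agent 2 (value 34)
Step 6: Total welfare = 41 + 39 + 31 + 34 = 145

145


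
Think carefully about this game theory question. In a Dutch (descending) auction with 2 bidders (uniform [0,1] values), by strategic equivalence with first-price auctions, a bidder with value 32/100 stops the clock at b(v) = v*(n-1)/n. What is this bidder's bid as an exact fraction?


Step 1: Dutch auctions are strategically equivalent to first-price auctions
Step 2: The equilibrium bid is b(v) = v*(n-1)/n
Step 3: b = 8/25 * 1/2
Step 4: b = 4/25

4/25


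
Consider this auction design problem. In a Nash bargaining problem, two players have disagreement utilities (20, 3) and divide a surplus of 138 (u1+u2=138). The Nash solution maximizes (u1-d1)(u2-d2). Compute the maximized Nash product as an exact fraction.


Step 1: The Nash solution splits surplus symmetrically above the disagreement point
Step 2: u1 = (total + d1 - d2)/2 = (138 + 20 - 3)/2 = 155/2
Step 3: u2 = (total - d1 + d2)/2 = (138 - 20 + 3)/2 = 121/2
Step 4: Nash product = (155/2 - 20) * (121/2 - 3)
Step 5: = 115/2 * 115/2 = 13225/4

13225/4


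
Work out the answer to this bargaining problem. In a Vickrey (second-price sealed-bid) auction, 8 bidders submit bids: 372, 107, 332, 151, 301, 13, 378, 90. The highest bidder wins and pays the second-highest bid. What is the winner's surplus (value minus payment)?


Step 1: Sort bids in descending order: 378, 372, 332, 301, 151, 107, 90, 13
Step 2: The winning bid is the highest: 378
Step 3: The payment equals the second-highest bid: 372
Step 4: Surplus = winner's bid - payment = 378 - 372 = 6

6


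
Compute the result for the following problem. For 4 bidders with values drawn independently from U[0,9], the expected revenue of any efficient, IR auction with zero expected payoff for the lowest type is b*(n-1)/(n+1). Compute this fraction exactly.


Step 1: By Revenue Equivalence, expected revenue = b*(n-1)/(n+1)
Step 2: Substituting n = 4, b = 9
Step 3: Revenue = 9*(4-1)/(4+1) = 9*3/5
Step 4: Revenue = 27/5

27/5


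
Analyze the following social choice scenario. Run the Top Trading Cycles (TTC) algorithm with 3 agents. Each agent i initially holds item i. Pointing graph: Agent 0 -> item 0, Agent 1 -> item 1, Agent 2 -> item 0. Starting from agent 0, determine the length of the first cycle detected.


Step 1: Trace the pointer graph from agent 0: 0 -> 0
Step 2: A cycle is detected when we revisit agent 0
Step 3: The cycle is: 0 -> 0
Step 4: Cycle length = 1

1


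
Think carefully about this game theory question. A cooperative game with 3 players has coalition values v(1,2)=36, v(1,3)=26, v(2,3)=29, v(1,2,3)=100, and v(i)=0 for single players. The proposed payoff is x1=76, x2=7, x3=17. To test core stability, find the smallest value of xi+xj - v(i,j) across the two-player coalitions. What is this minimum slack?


Step 1: Slack for coalition (1,2): x1+x2 - v12 = 83 - 36 = 47
Step 2: Slack for coalition (1,3): x1+x3 - v13 = 93 - 26 = 67
Step 3: Slack for coalition (2,3): x2+x3 - v23 = 24 - 29 = -5
Step 4: Minimum slack = min(47, 67, -5) = -5, attained by (2,3); coalition (2,3) can block (slack < 0), so the allocation is not in the core

-5


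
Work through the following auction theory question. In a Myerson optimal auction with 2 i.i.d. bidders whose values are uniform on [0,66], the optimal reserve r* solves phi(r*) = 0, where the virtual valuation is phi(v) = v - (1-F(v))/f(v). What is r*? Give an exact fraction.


Step 1: For U[0,66], F(v) = v/66 and f(v) = 1/66
Step 2: phi(v) = v - (1 - v/66)/(1/66) = v - (66 - v) = 2v - 66
Step 3: Set phi(r*) = 0: 2r* - 66 = 0
Step 4: r* = 66/2 = 33 (the number of bidders n = 2 does not enter)

33


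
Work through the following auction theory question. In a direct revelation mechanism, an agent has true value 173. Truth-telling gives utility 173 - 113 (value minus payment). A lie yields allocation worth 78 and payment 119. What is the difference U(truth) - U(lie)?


Step 1: U(truth) = value - payment = 173 - 113 = 60
Step 2: U(lie) = allocation - payment = 78 - 119 = -41
Step 3: IC gap = 60 - (-41) = 101

101


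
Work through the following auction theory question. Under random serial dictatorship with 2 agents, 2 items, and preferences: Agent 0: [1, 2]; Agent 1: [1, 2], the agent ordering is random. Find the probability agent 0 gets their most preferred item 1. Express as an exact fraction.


Step 1: Agent 0 wants item 1
Step 2: There are 2 possible orderings of agents
Step 3: In 1 orderings, agent 0 gets item 1
Step 4: Probability = 1/2

1/2


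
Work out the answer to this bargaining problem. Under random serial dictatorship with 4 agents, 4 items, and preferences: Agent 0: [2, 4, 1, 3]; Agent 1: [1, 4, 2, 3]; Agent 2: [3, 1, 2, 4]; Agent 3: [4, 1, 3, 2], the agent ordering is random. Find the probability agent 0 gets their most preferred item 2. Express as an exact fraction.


Step 1: Agent 0 wants item 2
Step 2: There are 24 possible orderings of agents
Step 3: In 24 orderings, agent 0 gets item 2
Step 4: Probability = 24/24 = 1

1


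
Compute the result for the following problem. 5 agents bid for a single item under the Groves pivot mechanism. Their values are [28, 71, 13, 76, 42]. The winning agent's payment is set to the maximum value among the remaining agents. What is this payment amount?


Step 1: The efficient winner is agent 3 with value 76
Step 2: Other agents' values: [28, 71, 13, 42]
Step 3: Pivot payment = max(others) = 71
Step 4: The winner pays 71

71


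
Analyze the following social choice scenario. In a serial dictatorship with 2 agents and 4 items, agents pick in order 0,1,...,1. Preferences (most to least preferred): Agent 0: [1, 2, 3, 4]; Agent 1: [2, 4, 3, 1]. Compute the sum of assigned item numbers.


Step 1: Agent 0 picks item 1
Step 2: Agent 1 picks item 2
Step 3: Sum = 1 + 2 = 3

3


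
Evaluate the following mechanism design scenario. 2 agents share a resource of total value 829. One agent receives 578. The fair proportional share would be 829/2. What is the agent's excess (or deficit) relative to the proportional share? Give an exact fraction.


Step 1: Proportional share = 829/2
Step 2: Agent's actual allocation = 578
Step 3: Excess = 578 - 829/2 = 327/2

327/2


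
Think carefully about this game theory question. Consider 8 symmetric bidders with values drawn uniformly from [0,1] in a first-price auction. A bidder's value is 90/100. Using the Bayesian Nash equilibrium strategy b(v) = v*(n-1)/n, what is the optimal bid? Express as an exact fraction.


Step 1: The symmetric BNE bidding function is b(v) = v * (n-1) / n
Step 2: Substitute v = 9/10 and n = 8
Step 3: b = 9/10 * 7/8
Step 4: b = 63/80

63/80


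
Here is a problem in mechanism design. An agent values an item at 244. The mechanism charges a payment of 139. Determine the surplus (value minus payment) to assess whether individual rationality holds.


Step 1: Surplus = value - payment = 244 - 139 = 105
Step 2: IR is satisfied (surplus >= 0)

105


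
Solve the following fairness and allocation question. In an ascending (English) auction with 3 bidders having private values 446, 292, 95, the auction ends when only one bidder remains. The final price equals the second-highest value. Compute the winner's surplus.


Step 1: Identify the highest value: 446
Step 2: Identify the second-highest value: 292
Step 3: The final price = second-highest value = 292
Step 4: Surplus = 446 - 292 = 154

154


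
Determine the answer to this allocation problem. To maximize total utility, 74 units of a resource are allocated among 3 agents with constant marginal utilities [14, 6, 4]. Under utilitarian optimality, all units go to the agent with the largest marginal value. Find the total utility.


Step 1: The marginal utilities are [14, 6, 4]
Step 2: The highest marginal utility is 14
Step 3: All 74 units go to that agent
Step 4: Total utility = 14 * 74 = 1036

1036


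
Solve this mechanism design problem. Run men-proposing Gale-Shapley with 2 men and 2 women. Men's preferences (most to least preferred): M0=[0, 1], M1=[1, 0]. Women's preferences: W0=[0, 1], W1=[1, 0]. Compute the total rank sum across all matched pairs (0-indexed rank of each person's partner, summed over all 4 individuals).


Step 1: Run Gale-Shapley (men propose, women hold best offer):
  M0 proposes to W0; she accepts
  M1 proposes to W1; she accepts
Step 2: Final matching: W0-M0, W1-M1
Step 3: 0-indexed ranks (man's rank of his match, then woman's): 0 + 0 + 0 + 0
Step 4: Total rank sum = 0

0


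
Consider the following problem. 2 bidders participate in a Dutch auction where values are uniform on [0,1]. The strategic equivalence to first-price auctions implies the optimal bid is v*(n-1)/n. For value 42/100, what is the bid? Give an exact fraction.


Step 1: Dutch auctions are strategically equivalent to first-price auctions
Step 2: The equilibrium bid is b(v) = v*(n-1)/n
Step 3: b = 21/50 * 1/2
Step 4: b = 21/100

21/100


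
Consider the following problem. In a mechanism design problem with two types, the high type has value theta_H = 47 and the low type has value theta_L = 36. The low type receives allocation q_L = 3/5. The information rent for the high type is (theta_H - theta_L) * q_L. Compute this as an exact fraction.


Step 1: theta_H - theta_L = 47 - 36 = 11
Step 2: Information rent = (theta_H - theta_L) * q_L
Step 3: = 11 * 3/5
Step 4: = 33/5

33/5


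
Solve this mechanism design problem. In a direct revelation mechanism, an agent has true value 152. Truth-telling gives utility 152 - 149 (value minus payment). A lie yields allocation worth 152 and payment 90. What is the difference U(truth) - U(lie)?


Step 1: U(truth) = value - payment = 152 - 149 = 3
Step 2: U(lie) = allocation - payment = 152 - 90 = 62
Step 3: IC gap = 3 - 62 = -59

-59


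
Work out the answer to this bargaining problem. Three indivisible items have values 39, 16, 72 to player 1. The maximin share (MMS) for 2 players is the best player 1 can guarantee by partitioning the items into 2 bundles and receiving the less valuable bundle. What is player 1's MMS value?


Step 1: Item values = 39, 16, 72
Step 2: Enumerate all 2-bundle partitions and take the smaller bundle:
  Partition 1: {39} vs {16,72} -> bundles 39, 88; min = 39
  Partition 2: {16} vs {39,72} -> bundles 16, 111; min = 16
  Partition 3: {72} vs {39,16} -> bundles 72, 55; min = 55
Step 3: MMS = max(39, 16, 55) = 55

55


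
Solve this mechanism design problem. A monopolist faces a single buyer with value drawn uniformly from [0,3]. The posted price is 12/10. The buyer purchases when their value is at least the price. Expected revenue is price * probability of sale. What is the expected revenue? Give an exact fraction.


Step 1: Posted price r = 6/5, value support [0,3]
Step 2: P(v >= r) = (3 - 6/5)/3 = 3/5
Step 3: Expected revenue = r * P(v >= r) = 6/5 * 3/5
Step 4: Revenue = 18/25

18/25


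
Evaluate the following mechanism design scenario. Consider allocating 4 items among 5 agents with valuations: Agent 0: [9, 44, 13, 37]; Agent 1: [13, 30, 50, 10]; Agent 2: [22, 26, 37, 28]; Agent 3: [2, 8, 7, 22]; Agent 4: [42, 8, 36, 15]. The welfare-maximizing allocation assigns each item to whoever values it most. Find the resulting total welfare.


Step 1: For each item, find the maximum value among all agents.
Step 2: Item 0 -> Agent 4 (value 42)
Step 3: Item 1 -> Agent 0 (value 44)
Step 4: Item 2 -> Agent 1 (value 50)
Step 5: Item 3 -> Agent 0 (value 37)
Step 6: Total welfare = 42 + 44 + 50 + 37 = 173

173


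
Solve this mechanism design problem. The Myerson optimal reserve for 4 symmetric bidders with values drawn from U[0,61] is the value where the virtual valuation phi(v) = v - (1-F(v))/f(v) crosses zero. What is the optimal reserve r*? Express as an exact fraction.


Step 1: For U[0,61], F(v) = v/61 and f(v) = 1/61
Step 2: phi(v) = v - (1 - v/61)/(1/61) = v - (61 - v) = 2v - 61
Step 3: Set phi(r*) = 0: 2r* - 61 = 0
Step 4: r* = 61/2 (the number of bidders n = 4 does not enter)

61/2


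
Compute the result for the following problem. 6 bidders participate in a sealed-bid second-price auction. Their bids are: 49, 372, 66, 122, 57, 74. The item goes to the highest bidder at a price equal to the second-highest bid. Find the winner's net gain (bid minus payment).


Step 1: Sort bids in descending order: 372, 122, 74, 66, 57, 49
Step 2: The winning bid is the highest: 372
Step 3: The payment equals the second-highest bid: 122
Step 4: Surplus = winner's bid - payment = 372 - 122 = 250

250


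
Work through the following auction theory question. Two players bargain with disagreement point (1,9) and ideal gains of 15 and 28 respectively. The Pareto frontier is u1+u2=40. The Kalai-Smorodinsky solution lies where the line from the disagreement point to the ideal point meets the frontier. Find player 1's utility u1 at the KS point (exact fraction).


Step 1: At the KS point, (u1-d1)/r1 = (u2-d2)/r2 = t and u1+u2 = 40
Step 2: u1 = d1 + r1*t and u2 = d2 + r2*t, so (d1 + r1*t) + (d2 + r2*t) = 40
Step 3: t = (40 - 1 - 9)/(15 + 28) = 30/43
Step 4: u1 = d1 + r1*t = 1 + 15 * 30/43 = 493/43
Step 5: (Check: u2 = d2 + r2*t = 1227/43; u1+u2 = 493/43 + 1227/43 = 40, on the frontier.)

493/43


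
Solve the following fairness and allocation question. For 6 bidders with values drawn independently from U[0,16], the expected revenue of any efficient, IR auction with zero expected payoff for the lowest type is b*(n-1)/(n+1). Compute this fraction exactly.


Step 1: By Revenue Equivalence, expected revenue = b*(n-1)/(n+1)
Step 2: Substituting n = 6, b = 16
Step 3: Revenue = 16*(6-1)/(6+1) = 16*5/7
Step 4: Revenue = 80/7

80/7


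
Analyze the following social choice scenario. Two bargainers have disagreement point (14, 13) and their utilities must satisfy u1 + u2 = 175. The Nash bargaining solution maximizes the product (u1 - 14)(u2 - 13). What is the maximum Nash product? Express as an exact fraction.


Step 1: The Nash solution splits surplus symmetrically above the disagreement point
Step 2: u1 = (total + d1 - d2)/2 = (175 + 14 - 13)/2 = 88
Step 3: u2 = (total - d1 + d2)/2 = (175 - 14 + 13)/2 = 87
Step 4: Nash product = (88 - 14) * (87 - 13)
Step 5: = 74 * 74 = 5476

5476


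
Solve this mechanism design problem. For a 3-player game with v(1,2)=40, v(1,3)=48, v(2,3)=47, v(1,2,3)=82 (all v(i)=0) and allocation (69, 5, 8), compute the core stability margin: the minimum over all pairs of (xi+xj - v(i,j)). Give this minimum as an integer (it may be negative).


Step 1: Slack for coalition (1,2): x1+x2 - v12 = 74 - 40 = 34
Step 2: Slack for coalition (1,3): x1+x3 - v13 = 77 - 48 = 29
Step 3: Slack for coalition (2,3): x2+x3 - v23 = 13 - 47 = -34
Step 4: Minimum slack = min(34, 29, -34) = -34, attained by (2,3); coalition (2,3) can block (slack < 0), so the allocation is not in the core

-34


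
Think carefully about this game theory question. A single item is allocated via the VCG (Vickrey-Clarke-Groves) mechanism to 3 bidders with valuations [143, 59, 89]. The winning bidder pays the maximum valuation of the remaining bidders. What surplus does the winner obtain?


Step 1: The winner is the agent with the highest value: agent 0 with value 143
Step 2: Values of other agents: [59, 89]
Step 3: VCG payment = max of others' values = 89
Step 4: Surplus = 143 - 89 = 54

54


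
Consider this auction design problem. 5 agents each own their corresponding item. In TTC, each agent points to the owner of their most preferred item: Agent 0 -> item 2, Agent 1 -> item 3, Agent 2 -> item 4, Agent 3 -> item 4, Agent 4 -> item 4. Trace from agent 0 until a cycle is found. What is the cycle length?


Step 1: Trace the pointer graph from agent 0: 0 -> 2 -> 4 -> 4
Step 2: A cycle is detected when we revisit agent 4
Step 3: The cycle is: 4 -> 4
Step 4: Cycle length = 1

1


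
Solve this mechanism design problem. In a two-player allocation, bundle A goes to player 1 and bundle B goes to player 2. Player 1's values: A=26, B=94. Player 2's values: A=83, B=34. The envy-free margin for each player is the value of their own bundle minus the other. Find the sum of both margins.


Step 1: Player 1's margin = v1(A) - v1(B) = 26 - 94 = -68
Step 2: Player 2's margin = v2(B) - v2(A) = 34 - 83 = -49
Step 3: Total margin = -68 + -49 = -117

-117


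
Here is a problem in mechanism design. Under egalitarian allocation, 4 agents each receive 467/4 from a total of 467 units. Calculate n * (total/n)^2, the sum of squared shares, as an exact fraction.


Step 1: Each agent's share = 467/4
Step 2: Square of each share = (467/4)^2 = 218089/16
Step 3: Sum of squares = 4 * 218089/16 = 218089/4

218089/4


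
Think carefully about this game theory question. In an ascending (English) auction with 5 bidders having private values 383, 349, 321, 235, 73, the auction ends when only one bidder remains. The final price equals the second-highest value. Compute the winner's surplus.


Step 1: Identify the highest value: 383
Step 2: Identify the second-highest value: 349
Step 3: The final price = second-highest value = 349
Step 4: Surplus = 383 - 349 = 34

34


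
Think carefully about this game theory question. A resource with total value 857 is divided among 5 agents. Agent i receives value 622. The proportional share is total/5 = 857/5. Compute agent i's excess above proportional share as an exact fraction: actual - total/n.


Step 1: Proportional share = 857/5
Step 2: Agent's actual allocation = 622
Step 3: Excess = 622 - 857/5 = 2253/5

2253/5


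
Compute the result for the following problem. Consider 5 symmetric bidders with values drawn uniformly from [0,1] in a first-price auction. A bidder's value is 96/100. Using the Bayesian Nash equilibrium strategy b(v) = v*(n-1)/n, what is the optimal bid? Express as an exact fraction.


Step 1: The symmetric BNE bidding function is b(v) = v * (n-1) / n
Step 2: Substitute v = 24/25 and n = 5
Step 3: b = 24/25 * 4/5
Step 4: b = 96/125

96/125


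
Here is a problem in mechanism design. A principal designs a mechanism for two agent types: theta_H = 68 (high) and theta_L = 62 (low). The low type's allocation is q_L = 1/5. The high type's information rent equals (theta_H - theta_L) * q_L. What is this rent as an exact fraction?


Step 1: theta_H - theta_L = 68 - 62 = 6
Step 2: Information rent = (theta_H - theta_L) * q_L
Step 3: = 6 * 1/5
Step 4: = 6/5

6/5


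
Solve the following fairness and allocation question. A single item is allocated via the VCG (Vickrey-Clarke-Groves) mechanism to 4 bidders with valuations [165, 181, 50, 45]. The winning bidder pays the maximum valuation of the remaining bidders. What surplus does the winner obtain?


Step 1: The winner is the agent with the highest value: agent 1 with value 181
Step 2: Values of other agents: [165, 50, 45]
Step 3: VCG payment = max of others' values = 165
Step 4: Surplus = 181 - 165 = 16

16


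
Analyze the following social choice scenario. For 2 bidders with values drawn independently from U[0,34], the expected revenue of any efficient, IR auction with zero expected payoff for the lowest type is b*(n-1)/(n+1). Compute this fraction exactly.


Step 1: By Revenue Equivalence, expected revenue = b*(n-1)/(n+1)
Step 2: Substituting n = 2, b = 34
Step 3: Revenue = 34*(2-1)/(2+1) = 34*1/3
Step 4: Revenue = 34/3

34/3
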